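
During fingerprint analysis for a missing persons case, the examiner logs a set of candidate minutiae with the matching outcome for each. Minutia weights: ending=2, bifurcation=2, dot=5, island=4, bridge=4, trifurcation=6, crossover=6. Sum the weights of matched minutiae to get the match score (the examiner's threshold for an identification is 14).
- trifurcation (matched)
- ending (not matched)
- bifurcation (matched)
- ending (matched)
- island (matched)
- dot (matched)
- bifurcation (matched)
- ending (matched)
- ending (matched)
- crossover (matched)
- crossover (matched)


Weighted minutiae match score:
  trifurcation: matched, +6 (running total 6)
  ending: not matched, +0
  bifurcation: matched, +2 (running total 8)
  ending: matched, +2 (running total 10)
  island: matched, +4 (running total 14)
  dot: matched, +5 (running total 19)
  bifurcation: matched, +2 (running total 21)
  ending: matched, +2 (running total 23)
  ending: matched, +2 (running total 25)
  crossover: matched, +6 (running total 31)
  crossover: matched, +6 (running total 37)
Total score = 37
Threshold = 14; verdict = identification

37


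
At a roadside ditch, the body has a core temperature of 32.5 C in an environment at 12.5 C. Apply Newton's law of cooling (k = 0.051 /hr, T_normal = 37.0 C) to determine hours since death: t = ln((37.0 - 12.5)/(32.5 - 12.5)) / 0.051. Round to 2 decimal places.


Using Newton's law of cooling:
t = ln((T_normal - T_ambient) / (T_body - T_ambient)) / k
T_normal - T_ambient = 24.5
T_body - T_ambient = 20.0
Ratio = 1.225
ln(ratio) = 0.202941
t = 0.202941 / 0.051 = 3.98 hours

3.98


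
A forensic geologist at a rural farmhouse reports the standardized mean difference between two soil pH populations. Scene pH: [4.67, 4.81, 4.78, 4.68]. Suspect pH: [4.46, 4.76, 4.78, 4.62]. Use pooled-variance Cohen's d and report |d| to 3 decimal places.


Pooled-variance Cohen's d for soil pH comparison:
Scene mean = 18.94 / 4 = 4.735
Suspect mean = 18.62 / 4 = 4.655
Scene sample variance s_s^2 = 0.004967
Suspect sample variance s_c^2 = 0.021967
Pooled variance = ((n_s-1)*s_s^2 + (n_c-1)*s_c^2) / (n_s + n_c - 2) = 0.013467
Pooled SD = sqrt(0.013467) = 0.116047
Mean difference = 0.08
|d| = |0.08| / 0.116047 = 0.689

0.689


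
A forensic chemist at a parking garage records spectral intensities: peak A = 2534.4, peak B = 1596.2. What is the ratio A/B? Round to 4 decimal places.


Spectral peak ratio:
Peak A = 2534.4 counts
Peak B = 1596.2 counts
Ratio = 2534.4 / 1596.2 = 1.5878

1.5878


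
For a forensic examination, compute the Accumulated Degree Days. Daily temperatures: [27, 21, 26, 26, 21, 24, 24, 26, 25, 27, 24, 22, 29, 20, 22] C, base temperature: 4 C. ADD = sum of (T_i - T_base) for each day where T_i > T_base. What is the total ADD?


Computing ADD day by day:
Day 1: max(0, 27 - 4) = 23
Day 2: max(0, 21 - 4) = 17
Day 3: max(0, 26 - 4) = 22
Day 4: max(0, 26 - 4) = 22
Day 5: max(0, 21 - 4) = 17
Day 6: max(0, 24 - 4) = 20
Day 7: max(0, 24 - 4) = 20
Day 8: max(0, 26 - 4) = 22
Day 9: max(0, 25 - 4) = 21
Day 10: max(0, 27 - 4) = 23
Day 11: max(0, 24 - 4) = 20
Day 12: max(0, 22 - 4) = 18
Day 13: max(0, 29 - 4) = 25
Day 14: max(0, 20 - 4) = 16
Day 15: max(0, 22 - 4) = 18
Total ADD = 304

304


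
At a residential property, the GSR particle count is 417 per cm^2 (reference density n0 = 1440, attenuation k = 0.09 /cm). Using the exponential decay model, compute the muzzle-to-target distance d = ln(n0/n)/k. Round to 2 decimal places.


GSR distance calculation:
n0/n = 1440 / 417 = 3.453237
ln(n0/n) = 1.239312
d = 1.239312 / 0.09 = 13.77 cm

13.77


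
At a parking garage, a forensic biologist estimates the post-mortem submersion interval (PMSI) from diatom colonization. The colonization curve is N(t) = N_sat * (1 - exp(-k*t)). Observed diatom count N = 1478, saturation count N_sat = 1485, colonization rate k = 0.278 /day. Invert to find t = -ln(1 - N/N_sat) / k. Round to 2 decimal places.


PMSI from diatom colonization curve:
N / N_sat = 1478 / 1485 = 0.995286
1 - N/N_sat = 0.004714
ln(1 - N/N_sat) = -5.357218
t = -ln(1 - N/N_sat) / k = -(-5.357218) / 0.278 = 19.27 days

19.27


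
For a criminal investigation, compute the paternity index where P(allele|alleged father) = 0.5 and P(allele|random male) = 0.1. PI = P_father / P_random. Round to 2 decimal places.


Paternity Index calculation:
PI = P(allele|father) / P(allele|random)
PI = 0.5 / 0.1
PI = 5.00

5.00


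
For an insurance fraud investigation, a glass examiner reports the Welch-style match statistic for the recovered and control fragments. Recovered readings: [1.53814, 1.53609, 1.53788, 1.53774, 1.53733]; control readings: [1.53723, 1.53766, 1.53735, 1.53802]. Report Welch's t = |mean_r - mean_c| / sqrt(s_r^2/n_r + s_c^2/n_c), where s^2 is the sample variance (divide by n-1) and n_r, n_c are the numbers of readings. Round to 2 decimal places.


Welch's t-criterion for glass RI comparison:
Recovered mean = sum / n_r = 7.68718 / 5 = 1.537436
Control mean = sum / n_c = 6.15026 / 4 = 1.537565
Recovered sample variance s_r^2 = 6.5203e-07
Control sample variance s_c^2 = 1.24833e-07
Welch SE (unpooled) = sqrt(s_r^2/n_r + s_c^2/n_c) = sqrt(1.30406e-07 + 3.12083e-08) = sqrt(1.61614e-07) = 0.000402012
|mean_r - mean_c| = 0.000129
t = 0.000129 / 0.000402012 = 0.32

0.32


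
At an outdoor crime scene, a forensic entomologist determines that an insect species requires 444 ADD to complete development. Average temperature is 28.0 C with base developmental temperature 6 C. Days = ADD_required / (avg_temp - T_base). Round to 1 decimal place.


Insect development time:
Effective temperature = avg_temp - T_base = 28.0 - 6 = 22.0 C
Days = ADD / effective_temp = 444 / 22.0 = 20.2 days

20.2


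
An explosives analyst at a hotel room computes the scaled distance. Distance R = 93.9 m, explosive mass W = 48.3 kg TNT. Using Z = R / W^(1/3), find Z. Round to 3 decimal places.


Scaled distance calculation:
W^(1/3) = 48.3^(1/3) = 3.641797
Z = R / W^(1/3) = 93.9 / 3.641797
Z = 25.784 m/kg^(1/3)

25.784


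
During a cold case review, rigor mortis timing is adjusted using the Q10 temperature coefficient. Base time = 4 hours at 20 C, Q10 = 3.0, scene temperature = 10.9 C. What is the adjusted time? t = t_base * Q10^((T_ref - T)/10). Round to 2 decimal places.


Rigor mortis time adjustment:
Exponent = (T_ref - T_actual) / 10 = (20 - 10.9) / 10 = 0.91
Q10 factor = 3.0^0.91 = 2.71757
t_adjusted = 4 * 2.71757 = 10.87 hours

10.87


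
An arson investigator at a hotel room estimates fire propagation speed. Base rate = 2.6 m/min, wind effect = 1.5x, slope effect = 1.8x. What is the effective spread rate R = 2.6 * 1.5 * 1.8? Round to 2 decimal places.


Fire spread rate calculation:
R = R0 * wind_factor * slope_factor
= 2.6 * 1.5 * 1.8
= 3.9 * 1.8
= 7.02 m/min

7.02


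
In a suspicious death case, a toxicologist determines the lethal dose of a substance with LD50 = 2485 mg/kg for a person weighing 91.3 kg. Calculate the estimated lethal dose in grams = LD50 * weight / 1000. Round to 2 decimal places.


Lethal dose calculation:
Lethal dose = LD50 * body_weight / 1000
= 2485 * 91.3 / 1000
= 226880.5 / 1000
= 226.88 g

226.88


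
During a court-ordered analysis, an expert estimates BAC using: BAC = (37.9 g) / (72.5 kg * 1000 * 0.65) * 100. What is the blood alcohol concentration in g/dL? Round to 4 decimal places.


Applying the Widmark formula:
BAC = (dose_g / (body_wt * 1000 * r)) * 100
Denominator = 72.5 * 1000 * 0.65 = 47125
BAC = (37.9 / 47125) * 100
BAC = 0.0804 g/dL

0.0804


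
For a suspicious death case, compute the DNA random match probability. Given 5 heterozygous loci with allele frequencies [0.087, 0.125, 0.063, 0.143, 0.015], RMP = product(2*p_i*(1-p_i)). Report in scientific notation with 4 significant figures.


Computing RMP for 5 loci:
Locus 1: 2 * 0.087 * 0.913 = 0.158862
Locus 2: 2 * 0.125 * 0.875 = 0.21875
Locus 3: 2 * 0.063 * 0.937 = 0.118062
Locus 4: 2 * 0.143 * 0.857 = 0.245102
Locus 5: 2 * 0.015 * 0.985 = 0.02955
RMP = 2.972e-05

2.972e-05


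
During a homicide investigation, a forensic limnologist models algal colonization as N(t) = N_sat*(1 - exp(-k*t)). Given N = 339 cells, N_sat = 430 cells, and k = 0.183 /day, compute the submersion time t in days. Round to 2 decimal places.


PMSI from diatom colonization curve:
N / N_sat = 339 / 430 = 0.788372
1 - N/N_sat = 0.211628
ln(1 - N/N_sat) = -1.552925
t = -ln(1 - N/N_sat) / k = -(-1.552925) / 0.183 = 8.49 days

8.49


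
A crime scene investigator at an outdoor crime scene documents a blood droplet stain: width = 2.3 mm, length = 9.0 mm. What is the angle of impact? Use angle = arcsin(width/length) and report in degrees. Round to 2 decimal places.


Blood spatter impact angle calculation:
width / length = 2.3 / 9.0 = 0.255556
angle = arcsin(0.255556)
angle = 14.81 degrees

14.81


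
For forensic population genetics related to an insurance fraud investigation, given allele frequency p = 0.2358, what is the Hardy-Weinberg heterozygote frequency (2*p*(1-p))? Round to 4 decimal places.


Hardy-Weinberg heterozygote frequency:
q = 1 - p = 1 - 0.2358 = 0.7642
2pq = 2 * 0.2358 * 0.7642 = 0.3604

0.3604


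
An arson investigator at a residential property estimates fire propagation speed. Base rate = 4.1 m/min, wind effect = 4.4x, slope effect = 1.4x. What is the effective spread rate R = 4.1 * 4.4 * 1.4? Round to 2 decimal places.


Fire spread rate calculation:
R = R0 * wind_factor * slope_factor
= 4.1 * 4.4 * 1.4
= 18.04 * 1.4
= 25.26 m/min

25.26


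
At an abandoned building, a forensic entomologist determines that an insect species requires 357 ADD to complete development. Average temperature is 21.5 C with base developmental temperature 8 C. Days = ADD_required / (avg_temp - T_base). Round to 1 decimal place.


Insect development time:
Effective temperature = avg_temp - T_base = 21.5 - 8 = 13.5 C
Days = ADD / effective_temp = 357 / 13.5 = 26.4 days

26.4


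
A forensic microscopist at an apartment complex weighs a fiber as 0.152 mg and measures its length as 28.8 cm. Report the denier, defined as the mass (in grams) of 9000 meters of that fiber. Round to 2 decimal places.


Denier calculation:
Mass in grams = 0.152 mg / 1000 = 0.000152 g
Length in meters = 28.8 cm / 100 = 0.288 m
Linear density = mass / length = 0.000152 / 0.288 = 0.00052778 g/m
Denier = (g/m) * 9000 = 0.00052778 * 9000 = 4.75

4.75


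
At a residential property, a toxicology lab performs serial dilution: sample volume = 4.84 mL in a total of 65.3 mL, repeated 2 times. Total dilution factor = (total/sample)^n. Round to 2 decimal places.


Dilution factor calculation:
Single dilution = V_total / V_sample = 65.3 / 4.84 ≈ 13.491736
Number of dilutions = 2
Total DF = (65.3 / 4.84)^2 (full precision, rounded at the end) = 182.03

182.03


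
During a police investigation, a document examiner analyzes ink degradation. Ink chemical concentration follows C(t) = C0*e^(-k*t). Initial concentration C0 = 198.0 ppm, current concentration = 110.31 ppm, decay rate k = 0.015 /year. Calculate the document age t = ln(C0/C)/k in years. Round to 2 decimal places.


Document age estimation:
C0/C = 198.0 / 110.31 = 1.794942
ln(C0/C) = 0.584973
t = 0.584973 / 0.015 = 39.00 years

39.00


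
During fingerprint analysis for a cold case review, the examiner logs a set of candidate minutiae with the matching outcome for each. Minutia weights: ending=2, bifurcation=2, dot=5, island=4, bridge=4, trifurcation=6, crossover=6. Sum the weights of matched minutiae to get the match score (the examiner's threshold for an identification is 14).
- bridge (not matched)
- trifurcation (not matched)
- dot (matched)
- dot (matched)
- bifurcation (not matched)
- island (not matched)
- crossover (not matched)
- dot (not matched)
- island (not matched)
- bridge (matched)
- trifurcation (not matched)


Weighted minutiae match score:
  bridge: not matched, +0
  trifurcation: not matched, +0
  dot: matched, +5 (running total 5)
  dot: matched, +5 (running total 10)
  bifurcation: not matched, +0
  island: not matched, +0
  crossover: not matched, +0
  dot: not matched, +0
  island: not matched, +0
  bridge: matched, +4 (running total 14)
  trifurcation: not matched, +0
Total score = 14
Threshold = 14; verdict = identification

14


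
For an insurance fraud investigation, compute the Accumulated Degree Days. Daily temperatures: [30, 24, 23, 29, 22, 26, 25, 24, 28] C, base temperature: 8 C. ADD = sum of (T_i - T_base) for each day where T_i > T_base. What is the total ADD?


Computing ADD day by day:
Day 1: max(0, 30 - 8) = 22
Day 2: max(0, 24 - 8) = 16
Day 3: max(0, 23 - 8) = 15
Day 4: max(0, 29 - 8) = 21
Day 5: max(0, 22 - 8) = 14
Day 6: max(0, 26 - 8) = 18
Day 7: max(0, 25 - 8) = 17
Day 8: max(0, 24 - 8) = 16
Day 9: max(0, 28 - 8) = 20
Total ADD = 159

159


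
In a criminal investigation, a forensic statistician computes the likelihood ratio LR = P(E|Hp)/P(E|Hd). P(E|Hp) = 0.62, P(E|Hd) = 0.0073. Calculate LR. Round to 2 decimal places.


Likelihood ratio calculation:
LR = P(E|Hp) / P(E|Hd)
LR = 0.62 / 0.0073
LR = 84.93

84.93


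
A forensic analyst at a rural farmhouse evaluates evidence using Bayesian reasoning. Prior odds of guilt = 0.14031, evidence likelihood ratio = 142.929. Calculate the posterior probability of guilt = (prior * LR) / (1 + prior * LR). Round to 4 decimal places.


Bayesian evidence evaluation:
Posterior odds = prior_odds * LR = 0.14031 * 142.929 = 20.05437
Posterior probability = posterior_odds / (1 + posterior_odds)
= 20.05437 / (1 + 20.05437)
= 20.05437 / 21.05437
= 0.9525

0.9525


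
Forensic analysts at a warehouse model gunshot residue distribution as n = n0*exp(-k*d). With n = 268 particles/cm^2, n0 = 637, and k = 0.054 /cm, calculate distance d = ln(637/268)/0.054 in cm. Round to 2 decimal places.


GSR distance calculation:
n0/n = 637 / 268 = 2.376866
ln(n0/n) = 0.865783
d = 0.865783 / 0.054 = 16.03 cm

16.03


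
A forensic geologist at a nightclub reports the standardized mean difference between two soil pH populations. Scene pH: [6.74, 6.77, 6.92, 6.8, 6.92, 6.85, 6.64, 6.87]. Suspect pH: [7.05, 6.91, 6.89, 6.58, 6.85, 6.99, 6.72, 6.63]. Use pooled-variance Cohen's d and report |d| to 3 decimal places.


Pooled-variance Cohen's d for soil pH comparison:
Scene mean = 54.51 / 8 = 6.81375
Suspect mean = 54.62 / 8 = 6.8275
Scene sample variance s_s^2 = 0.009255
Suspect sample variance s_c^2 = 0.028421
Pooled variance = ((n_s-1)*s_s^2 + (n_c-1)*s_c^2) / (n_s + n_c - 2) = 0.018838
Pooled SD = sqrt(0.018838) = 0.137252
Mean difference = -0.01375
|d| = |-0.01375| / 0.137252 = 0.100

0.100


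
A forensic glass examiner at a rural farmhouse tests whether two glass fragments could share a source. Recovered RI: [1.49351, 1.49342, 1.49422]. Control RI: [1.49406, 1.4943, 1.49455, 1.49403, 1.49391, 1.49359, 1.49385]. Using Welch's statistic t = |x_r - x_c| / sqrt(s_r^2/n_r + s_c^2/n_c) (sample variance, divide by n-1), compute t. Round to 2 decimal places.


Welch's t-criterion for glass RI comparison:
Recovered mean = sum / n_r = 4.48115 / 3 = 1.4937167
Control mean = sum / n_c = 10.45829 / 7 = 1.4940414
Recovered sample variance s_r^2 = 1.92033e-07
Control sample variance s_c^2 = 9.7281e-08
Welch SE (unpooled) = sqrt(s_r^2/n_r + s_c^2/n_c) = sqrt(6.40111e-08 + 1.38973e-08) = sqrt(7.79084e-08) = 0.000279121
|mean_r - mean_c| = 0.000324762
t = 0.000324762 / 0.000279121 = 1.16

1.16


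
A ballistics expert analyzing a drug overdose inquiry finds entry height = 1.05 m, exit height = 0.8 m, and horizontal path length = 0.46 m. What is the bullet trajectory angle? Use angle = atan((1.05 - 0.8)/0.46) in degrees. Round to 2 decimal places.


Bullet trajectory angle:
Height difference = 1.05 - 0.8 = 0.25 m
angle = atan(0.25 / 0.46)
angle = atan(0.543478)
angle = 28.52 degrees

28.52


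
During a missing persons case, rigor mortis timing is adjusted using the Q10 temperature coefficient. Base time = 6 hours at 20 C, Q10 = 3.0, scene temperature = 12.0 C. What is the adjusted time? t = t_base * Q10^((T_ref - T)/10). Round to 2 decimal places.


Rigor mortis time adjustment:
Exponent = (T_ref - T_actual) / 10 = (20 - 12.0) / 10 = 0.8
Q10 factor = 3.0^0.8 = 2.40822
t_adjusted = 6 * 2.40822 = 14.45 hours

14.45


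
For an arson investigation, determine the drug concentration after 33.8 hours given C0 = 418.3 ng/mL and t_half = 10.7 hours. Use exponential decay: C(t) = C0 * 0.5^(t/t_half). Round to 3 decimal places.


Drug concentration decay:
Number of half-lives = t / t_half = 33.8 / 10.7 = 3.158879
Decay factor = 0.5^3.158879 = 0.1119651
C(t) = 418.3 * 0.1119651 = 46.835 ng/mL

46.835


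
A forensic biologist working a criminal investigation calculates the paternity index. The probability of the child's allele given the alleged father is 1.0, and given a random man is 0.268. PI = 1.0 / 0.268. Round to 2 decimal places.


Paternity Index calculation:
PI = P(allele|father) / P(allele|random)
PI = 1.0 / 0.268
PI = 3.73

3.73


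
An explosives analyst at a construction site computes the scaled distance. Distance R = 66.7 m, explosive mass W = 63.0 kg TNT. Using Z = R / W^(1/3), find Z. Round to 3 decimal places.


Scaled distance calculation:
W^(1/3) = 63.0^(1/3) = 3.979057
Z = R / W^(1/3) = 66.7 / 3.979057
Z = 16.763 m/kg^(1/3)

16.763


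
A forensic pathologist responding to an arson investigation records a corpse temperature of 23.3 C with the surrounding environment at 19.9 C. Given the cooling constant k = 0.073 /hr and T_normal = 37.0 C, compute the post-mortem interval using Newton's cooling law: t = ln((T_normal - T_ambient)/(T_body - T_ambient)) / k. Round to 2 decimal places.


Using Newton's law of cooling:
t = ln((T_normal - T_ambient) / (T_body - T_ambient)) / k
T_normal - T_ambient = 17.1
T_body - T_ambient = 3.4
Ratio = 5.029412
ln(ratio) = 1.615303
t = 1.615303 / 0.073 = 22.13 hours

22.13


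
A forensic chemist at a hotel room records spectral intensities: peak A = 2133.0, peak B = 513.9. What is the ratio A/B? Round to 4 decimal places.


Spectral peak ratio:
Peak A = 2133.0 counts
Peak B = 513.9 counts
Ratio = 2133.0 / 513.9 = 4.1506

4.1506


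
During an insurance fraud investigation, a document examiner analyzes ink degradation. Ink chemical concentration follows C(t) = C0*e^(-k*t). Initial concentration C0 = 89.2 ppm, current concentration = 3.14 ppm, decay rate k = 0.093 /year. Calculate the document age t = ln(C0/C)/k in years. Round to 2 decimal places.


Document age estimation:
C0/C = 89.2 / 3.14 = 28.407643
ln(C0/C) = 3.346658
t = 3.346658 / 0.093 = 35.99 years

35.99


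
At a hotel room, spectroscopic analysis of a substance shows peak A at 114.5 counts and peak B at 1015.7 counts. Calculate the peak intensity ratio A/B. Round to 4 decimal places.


Spectral peak ratio:
Peak A = 114.5 counts
Peak B = 1015.7 counts
Ratio = 114.5 / 1015.7 = 0.1127

0.1127


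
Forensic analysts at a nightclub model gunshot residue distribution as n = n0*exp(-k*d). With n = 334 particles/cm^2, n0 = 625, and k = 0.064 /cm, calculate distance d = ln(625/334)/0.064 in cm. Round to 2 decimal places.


GSR distance calculation:
n0/n = 625 / 334 = 1.871257
ln(n0/n) = 0.62661
d = 0.62661 / 0.064 = 9.79 cm

9.79


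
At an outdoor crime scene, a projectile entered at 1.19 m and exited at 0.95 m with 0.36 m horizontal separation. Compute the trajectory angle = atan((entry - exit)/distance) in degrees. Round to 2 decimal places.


Bullet trajectory angle:
Height difference = 1.19 - 0.95 = 0.24 m
angle = atan(0.24 / 0.36)
angle = atan(0.666667)
angle = 33.69 degrees

33.69


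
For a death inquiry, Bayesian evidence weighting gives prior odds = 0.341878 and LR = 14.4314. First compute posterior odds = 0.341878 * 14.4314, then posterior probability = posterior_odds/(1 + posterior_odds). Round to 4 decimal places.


Bayesian evidence evaluation:
Posterior odds = prior_odds * LR = 0.341878 * 14.4314 = 4.933778
Posterior probability = posterior_odds / (1 + posterior_odds)
= 4.933778 / (1 + 4.933778)
= 4.933778 / 5.933778
= 0.8315

0.8315


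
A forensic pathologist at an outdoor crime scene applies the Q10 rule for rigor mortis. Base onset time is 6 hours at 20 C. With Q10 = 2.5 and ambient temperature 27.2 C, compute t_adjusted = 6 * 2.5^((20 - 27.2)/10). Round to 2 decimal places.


Rigor mortis time adjustment:
Exponent = (T_ref - T_actual) / 10 = (20 - 27.2) / 10 = -0.72
Q10 factor = 2.5^-0.72 = 0.51699
t_adjusted = 6 * 0.51699 = 3.10 hours

3.10


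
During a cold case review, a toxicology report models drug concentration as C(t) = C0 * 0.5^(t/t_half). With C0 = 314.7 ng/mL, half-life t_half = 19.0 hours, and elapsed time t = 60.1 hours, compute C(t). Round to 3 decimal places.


Drug concentration decay:
Number of half-lives = t / t_half = 60.1 / 19.0 = 3.163158
Decay factor = 0.5^3.163158 = 0.11163351
C(t) = 314.7 * 0.11163351 = 35.131 ng/mL

35.131


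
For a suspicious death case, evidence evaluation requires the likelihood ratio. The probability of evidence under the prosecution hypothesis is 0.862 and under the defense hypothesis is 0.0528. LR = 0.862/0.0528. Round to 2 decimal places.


Likelihood ratio calculation:
LR = P(E|Hp) / P(E|Hd)
LR = 0.862 / 0.0528
LR = 16.33

16.33


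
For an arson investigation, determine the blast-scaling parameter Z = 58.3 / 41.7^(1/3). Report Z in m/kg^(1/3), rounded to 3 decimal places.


Scaled distance calculation:
W^(1/3) = 41.7^(1/3) = 3.467731
Z = R / W^(1/3) = 58.3 / 3.467731
Z = 16.812 m/kg^(1/3)

16.812


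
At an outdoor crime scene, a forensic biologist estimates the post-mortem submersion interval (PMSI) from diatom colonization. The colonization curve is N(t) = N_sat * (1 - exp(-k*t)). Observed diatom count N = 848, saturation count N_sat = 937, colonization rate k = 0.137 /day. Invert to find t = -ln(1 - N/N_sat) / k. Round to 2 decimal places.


PMSI from diatom colonization curve:
N / N_sat = 848 / 937 = 0.905016
1 - N/N_sat = 0.094984
ln(1 - N/N_sat) = -2.354047
t = -ln(1 - N/N_sat) / k = -(-2.354047) / 0.137 = 17.18 days

17.18


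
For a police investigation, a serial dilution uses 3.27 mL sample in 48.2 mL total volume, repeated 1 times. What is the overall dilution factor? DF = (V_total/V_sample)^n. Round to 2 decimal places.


Dilution factor calculation:
Single dilution = V_total / V_sample = 48.2 / 3.27 ≈ 14.740061
Number of dilutions = 1
Total DF = (48.2 / 3.27)^1 (full precision, rounded at the end) = 14.74

14.74


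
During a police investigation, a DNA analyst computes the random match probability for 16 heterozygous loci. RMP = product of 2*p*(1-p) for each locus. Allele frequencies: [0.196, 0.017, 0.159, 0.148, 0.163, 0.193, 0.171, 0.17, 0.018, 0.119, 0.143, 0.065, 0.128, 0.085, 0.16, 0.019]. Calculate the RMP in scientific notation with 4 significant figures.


Computing RMP for 16 loci:
Locus 1: 2 * 0.196 * 0.804 = 0.315168
Locus 2: 2 * 0.017 * 0.983 = 0.033422
Locus 3: 2 * 0.159 * 0.841 = 0.267438
Locus 4: 2 * 0.148 * 0.852 = 0.252192
Locus 5: 2 * 0.163 * 0.837 = 0.272862
Locus 6: 2 * 0.193 * 0.807 = 0.311502
Locus 7: 2 * 0.171 * 0.829 = 0.283518
Locus 8: 2 * 0.17 * 0.83 = 0.2822
Locus 9: 2 * 0.018 * 0.982 = 0.035352
Locus 10: 2 * 0.119 * 0.881 = 0.209678
Locus 11: 2 * 0.143 * 0.857 = 0.245102
Locus 12: 2 * 0.065 * 0.935 = 0.12155
Locus 13: 2 * 0.128 * 0.872 = 0.223232
Locus 14: 2 * 0.085 * 0.915 = 0.15555
Locus 15: 2 * 0.16 * 0.84 = 0.2688
Locus 16: 2 * 0.019 * 0.981 = 0.037278
RMP = 3.712e-13

3.712e-13


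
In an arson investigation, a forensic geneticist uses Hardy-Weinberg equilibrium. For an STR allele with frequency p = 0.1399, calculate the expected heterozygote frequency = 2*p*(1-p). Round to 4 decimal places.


Hardy-Weinberg heterozygote frequency:
q = 1 - p = 1 - 0.1399 = 0.8601
2pq = 2 * 0.1399 * 0.8601 = 0.2407

0.2407


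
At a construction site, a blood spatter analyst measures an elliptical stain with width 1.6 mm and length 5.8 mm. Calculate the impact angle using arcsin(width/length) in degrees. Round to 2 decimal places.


Blood spatter impact angle calculation:
width / length = 1.6 / 5.8 = 0.275862
angle = arcsin(0.275862)
angle = 16.01 degrees

16.01


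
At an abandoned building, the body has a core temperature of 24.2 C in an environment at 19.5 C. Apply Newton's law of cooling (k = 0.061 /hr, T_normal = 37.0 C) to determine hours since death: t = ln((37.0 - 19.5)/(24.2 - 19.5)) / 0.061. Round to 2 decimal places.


Using Newton's law of cooling:
t = ln((T_normal - T_ambient) / (T_body - T_ambient)) / k
T_normal - T_ambient = 17.5
T_body - T_ambient = 4.7
Ratio = 3.723404
ln(ratio) = 1.314638
t = 1.314638 / 0.061 = 21.55 hours

21.55


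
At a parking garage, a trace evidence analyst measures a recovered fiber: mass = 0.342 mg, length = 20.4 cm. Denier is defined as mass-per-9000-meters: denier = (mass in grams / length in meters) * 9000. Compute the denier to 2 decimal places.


Denier calculation:
Mass in grams = 0.342 mg / 1000 = 0.000342 g
Length in meters = 20.4 cm / 100 = 0.204 m
Linear density = mass / length = 0.000342 / 0.204 = 0.00167647 g/m
Denier = (g/m) * 9000 = 0.00167647 * 9000 = 15.09

15.09


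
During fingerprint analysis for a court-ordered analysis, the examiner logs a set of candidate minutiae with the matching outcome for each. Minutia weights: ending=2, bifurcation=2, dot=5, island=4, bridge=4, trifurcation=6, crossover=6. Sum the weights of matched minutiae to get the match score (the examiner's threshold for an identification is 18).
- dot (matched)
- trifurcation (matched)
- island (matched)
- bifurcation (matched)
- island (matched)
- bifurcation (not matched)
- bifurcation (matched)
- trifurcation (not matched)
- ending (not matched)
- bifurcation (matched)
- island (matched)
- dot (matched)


Weighted minutiae match score:
  dot: matched, +5 (running total 5)
  trifurcation: matched, +6 (running total 11)
  island: matched, +4 (running total 15)
  bifurcation: matched, +2 (running total 17)
  island: matched, +4 (running total 21)
  bifurcation: not matched, +0
  bifurcation: matched, +2 (running total 23)
  trifurcation: not matched, +0
  ending: not matched, +0
  bifurcation: matched, +2 (running total 25)
  island: matched, +4 (running total 29)
  dot: matched, +5 (running total 34)
Total score = 34
Threshold = 18; verdict = identification

34


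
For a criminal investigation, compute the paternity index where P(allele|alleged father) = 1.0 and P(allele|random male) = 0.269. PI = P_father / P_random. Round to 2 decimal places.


Paternity Index calculation:
PI = P(allele|father) / P(allele|random)
PI = 1.0 / 0.269
PI = 3.72

3.72


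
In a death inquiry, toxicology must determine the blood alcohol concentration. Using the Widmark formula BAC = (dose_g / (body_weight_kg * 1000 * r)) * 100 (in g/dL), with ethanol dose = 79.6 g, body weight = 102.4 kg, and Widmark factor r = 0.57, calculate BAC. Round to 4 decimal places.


Applying the Widmark formula:
BAC = (dose_g / (body_wt * 1000 * r)) * 100
Denominator = 102.4 * 1000 * 0.57 = 58368
BAC = (79.6 / 58368) * 100
BAC = 0.1364 g/dL

0.1364


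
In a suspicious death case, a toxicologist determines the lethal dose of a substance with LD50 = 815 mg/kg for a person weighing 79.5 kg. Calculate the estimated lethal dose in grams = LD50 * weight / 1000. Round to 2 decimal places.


Lethal dose calculation:
Lethal dose = LD50 * body_weight / 1000
= 815 * 79.5 / 1000
= 64792.5 / 1000
= 64.79 g

64.79


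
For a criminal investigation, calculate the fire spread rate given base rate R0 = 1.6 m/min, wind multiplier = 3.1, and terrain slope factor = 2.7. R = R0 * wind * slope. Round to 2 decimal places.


Fire spread rate calculation:
R = R0 * wind_factor * slope_factor
= 1.6 * 3.1 * 2.7
= 4.96 * 2.7
= 13.39 m/min

13.39


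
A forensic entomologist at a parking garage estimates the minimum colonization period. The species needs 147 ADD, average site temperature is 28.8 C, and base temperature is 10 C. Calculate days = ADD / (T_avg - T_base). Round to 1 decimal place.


Insect development time:
Effective temperature = avg_temp - T_base = 28.8 - 10 = 18.8 C
Days = ADD / effective_temp = 147 / 18.8 = 7.8 days

7.8


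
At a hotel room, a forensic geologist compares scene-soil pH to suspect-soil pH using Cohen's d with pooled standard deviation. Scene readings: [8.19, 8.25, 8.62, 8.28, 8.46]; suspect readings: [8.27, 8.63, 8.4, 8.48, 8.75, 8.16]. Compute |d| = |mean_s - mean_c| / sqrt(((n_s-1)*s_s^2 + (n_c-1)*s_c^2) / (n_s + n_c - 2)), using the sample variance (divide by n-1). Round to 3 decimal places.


Pooled-variance Cohen's d for soil pH comparison:
Scene mean = 41.8 / 5 = 8.36
Suspect mean = 50.69 / 6 = 8.448333
Scene sample variance s_s^2 = 0.03125
Suspect sample variance s_c^2 = 0.048457
Pooled variance = ((n_s-1)*s_s^2 + (n_c-1)*s_c^2) / (n_s + n_c - 2) = 0.040809
Pooled SD = sqrt(0.040809) = 0.202012
Mean difference = -0.088333
|d| = |-0.088333| / 0.202012 = 0.437

0.437


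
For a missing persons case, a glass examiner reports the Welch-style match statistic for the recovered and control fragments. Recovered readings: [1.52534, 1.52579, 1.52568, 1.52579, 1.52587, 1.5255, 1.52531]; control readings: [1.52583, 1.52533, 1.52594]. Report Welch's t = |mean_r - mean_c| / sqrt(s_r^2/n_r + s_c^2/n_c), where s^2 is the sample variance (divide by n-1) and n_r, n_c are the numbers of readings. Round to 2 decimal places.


Welch's t-criterion for glass RI comparison:
Recovered mean = sum / n_r = 10.67928 / 7 = 1.5256114
Control mean = sum / n_c = 4.5771 / 3 = 1.5257
Recovered sample variance s_r^2 = 5.20476e-08
Control sample variance s_c^2 = 1.057e-07
Welch SE (unpooled) = sqrt(s_r^2/n_r + s_c^2/n_c) = sqrt(7.43537e-09 + 3.52333e-08) = sqrt(4.26687e-08) = 0.000206564
|mean_r - mean_c| = 8.85714e-05
t = 8.85714e-05 / 0.000206564 = 0.43

0.43


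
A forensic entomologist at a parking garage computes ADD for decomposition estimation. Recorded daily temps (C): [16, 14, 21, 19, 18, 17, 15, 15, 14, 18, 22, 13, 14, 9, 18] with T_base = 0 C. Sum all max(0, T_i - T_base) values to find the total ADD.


Computing ADD day by day:
Day 1: max(0, 16 - 0) = 16
Day 2: max(0, 14 - 0) = 14
Day 3: max(0, 21 - 0) = 21
Day 4: max(0, 19 - 0) = 19
Day 5: max(0, 18 - 0) = 18
Day 6: max(0, 17 - 0) = 17
Day 7: max(0, 15 - 0) = 15
Day 8: max(0, 15 - 0) = 15
Day 9: max(0, 14 - 0) = 14
Day 10: max(0, 18 - 0) = 18
Day 11: max(0, 22 - 0) = 22
Day 12: max(0, 13 - 0) = 13
Day 13: max(0, 14 - 0) = 14
Day 14: max(0, 9 - 0) = 9
Day 15: max(0, 18 - 0) = 18
Total ADD = 243

243


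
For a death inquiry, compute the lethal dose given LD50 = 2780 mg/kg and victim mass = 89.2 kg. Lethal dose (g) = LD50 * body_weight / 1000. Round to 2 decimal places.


Lethal dose calculation:
Lethal dose = LD50 * body_weight / 1000
= 2780 * 89.2 / 1000
= 247976 / 1000
= 247.98 g

247.98


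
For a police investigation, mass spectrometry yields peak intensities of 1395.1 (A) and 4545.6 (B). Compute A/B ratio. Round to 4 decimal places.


Spectral peak ratio:
Peak A = 1395.1 counts
Peak B = 4545.6 counts
Ratio = 1395.1 / 4545.6 = 0.3069

0.3069


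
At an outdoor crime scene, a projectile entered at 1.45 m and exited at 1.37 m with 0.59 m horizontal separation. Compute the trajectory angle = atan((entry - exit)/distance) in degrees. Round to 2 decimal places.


Bullet trajectory angle:
Height difference = 1.45 - 1.37 = 0.08 m
angle = atan(0.08 / 0.59)
angle = atan(0.135593)
angle = 7.72 degrees

7.72


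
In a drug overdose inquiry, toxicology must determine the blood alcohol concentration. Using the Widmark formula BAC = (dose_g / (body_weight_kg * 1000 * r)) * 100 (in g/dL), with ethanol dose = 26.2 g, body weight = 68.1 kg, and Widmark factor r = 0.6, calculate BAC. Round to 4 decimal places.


Applying the Widmark formula:
BAC = (dose_g / (body_wt * 1000 * r)) * 100
Denominator = 68.1 * 1000 * 0.6 = 40860
BAC = (26.2 / 40860) * 100
BAC = 0.0641 g/dL

0.0641


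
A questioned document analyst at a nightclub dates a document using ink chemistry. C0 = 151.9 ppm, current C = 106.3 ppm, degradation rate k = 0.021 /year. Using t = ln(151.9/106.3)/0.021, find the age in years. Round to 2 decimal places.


Document age estimation:
C0/C = 151.9 / 106.3 = 1.428975
ln(C0/C) = 0.356957
t = 0.356957 / 0.021 = 17.00 years

17.00


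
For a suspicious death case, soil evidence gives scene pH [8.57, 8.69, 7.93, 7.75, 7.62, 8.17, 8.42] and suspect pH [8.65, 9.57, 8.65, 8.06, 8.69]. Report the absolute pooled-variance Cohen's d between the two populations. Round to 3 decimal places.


Pooled-variance Cohen's d for soil pH comparison:
Scene mean = 57.15 / 7 = 8.164286
Suspect mean = 43.62 / 5 = 8.724
Scene sample variance s_s^2 = 0.171529
Suspect sample variance s_c^2 = 0.29218
Pooled variance = ((n_s-1)*s_s^2 + (n_c-1)*s_c^2) / (n_s + n_c - 2) = 0.219789
Pooled SD = sqrt(0.219789) = 0.468817
Mean difference = -0.559714
|d| = |-0.559714| / 0.468817 = 1.194

1.194


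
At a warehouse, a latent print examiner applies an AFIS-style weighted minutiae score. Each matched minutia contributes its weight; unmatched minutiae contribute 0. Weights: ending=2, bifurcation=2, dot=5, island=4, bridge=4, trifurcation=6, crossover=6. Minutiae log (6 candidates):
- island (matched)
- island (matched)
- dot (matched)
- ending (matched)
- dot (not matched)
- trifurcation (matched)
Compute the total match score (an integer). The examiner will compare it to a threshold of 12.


Weighted minutiae match score:
  island: matched, +4 (running total 4)
  island: matched, +4 (running total 8)
  dot: matched, +5 (running total 13)
  ending: matched, +2 (running total 15)
  dot: not matched, +0
  trifurcation: matched, +6 (running total 21)
Total score = 21
Threshold = 12; verdict = identification

21


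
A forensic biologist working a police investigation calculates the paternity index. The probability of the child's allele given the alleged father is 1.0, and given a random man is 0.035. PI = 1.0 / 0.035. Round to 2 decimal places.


Paternity Index calculation:
PI = P(allele|father) / P(allele|random)
PI = 1.0 / 0.035
PI = 28.57

28.57


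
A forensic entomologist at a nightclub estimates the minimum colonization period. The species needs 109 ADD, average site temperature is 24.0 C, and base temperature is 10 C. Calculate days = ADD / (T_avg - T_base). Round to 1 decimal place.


Insect development time:
Effective temperature = avg_temp - T_base = 24.0 - 10 = 14.0 C
Days = ADD / effective_temp = 109 / 14.0 = 7.8 days

7.8


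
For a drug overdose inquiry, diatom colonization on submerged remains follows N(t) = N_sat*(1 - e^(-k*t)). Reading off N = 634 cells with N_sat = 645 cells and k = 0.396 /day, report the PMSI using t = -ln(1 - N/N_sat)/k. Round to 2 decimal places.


PMSI from diatom colonization curve:
N / N_sat = 634 / 645 = 0.982946
1 - N/N_sat = 0.017054
ln(1 - N/N_sat) = -4.07137
t = -ln(1 - N/N_sat) / k = -(-4.07137) / 0.396 = 10.28 days

10.28


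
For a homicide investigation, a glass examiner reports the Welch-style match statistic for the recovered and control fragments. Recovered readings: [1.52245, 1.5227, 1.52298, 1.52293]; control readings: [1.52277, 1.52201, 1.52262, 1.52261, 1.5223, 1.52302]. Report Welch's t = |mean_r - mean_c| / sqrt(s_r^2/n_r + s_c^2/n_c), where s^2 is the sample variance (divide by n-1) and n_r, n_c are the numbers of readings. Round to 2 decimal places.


Welch's t-criterion for glass RI comparison:
Recovered mean = sum / n_r = 6.09106 / 4 = 1.522765
Control mean = sum / n_c = 9.13533 / 6 = 1.522555
Recovered sample variance s_r^2 = 5.89667e-08
Control sample variance s_c^2 = 1.2635e-07
Welch SE (unpooled) = sqrt(s_r^2/n_r + s_c^2/n_c) = sqrt(1.47417e-08 + 2.10583e-08) = sqrt(3.58e-08) = 0.000189209
|mean_r - mean_c| = 0.00021
t = 0.00021 / 0.000189209 = 1.11

1.11


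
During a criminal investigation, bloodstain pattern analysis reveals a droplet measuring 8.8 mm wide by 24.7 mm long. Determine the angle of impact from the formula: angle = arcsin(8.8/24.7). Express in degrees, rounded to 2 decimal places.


Blood spatter impact angle calculation:
width / length = 8.8 / 24.7 = 0.356275
angle = arcsin(0.356275)
angle = 20.87 degrees

20.87


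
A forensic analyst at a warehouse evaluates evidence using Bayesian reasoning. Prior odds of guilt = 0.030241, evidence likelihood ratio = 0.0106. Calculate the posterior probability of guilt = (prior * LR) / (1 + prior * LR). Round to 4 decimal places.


Bayesian evidence evaluation:
Posterior odds = prior_odds * LR = 0.030241 * 0.0106 = 0.0003205546
Posterior probability = posterior_odds / (1 + posterior_odds)
= 0.0003205546 / (1 + 0.0003205546)
= 0.0003205546 / 1.0003205546
= 0.0003

0.0003


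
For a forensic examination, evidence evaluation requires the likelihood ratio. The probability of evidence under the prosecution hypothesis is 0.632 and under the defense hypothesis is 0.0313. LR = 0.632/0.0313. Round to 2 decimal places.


Likelihood ratio calculation:
LR = P(E|Hp) / P(E|Hd)
LR = 0.632 / 0.0313
LR = 20.19

20.19


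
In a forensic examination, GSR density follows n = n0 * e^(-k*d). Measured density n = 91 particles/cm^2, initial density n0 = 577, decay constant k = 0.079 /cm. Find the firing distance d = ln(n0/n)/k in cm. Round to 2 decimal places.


GSR distance calculation:
n0/n = 577 / 91 = 6.340659
ln(n0/n) = 1.846983
d = 1.846983 / 0.079 = 23.38 cm

23.38


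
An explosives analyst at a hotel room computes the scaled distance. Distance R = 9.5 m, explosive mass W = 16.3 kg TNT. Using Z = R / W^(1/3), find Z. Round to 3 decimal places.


Scaled distance calculation:
W^(1/3) = 16.3^(1/3) = 2.535494
Z = R / W^(1/3) = 9.5 / 2.535494
Z = 3.747 m/kg^(1/3)

3.747


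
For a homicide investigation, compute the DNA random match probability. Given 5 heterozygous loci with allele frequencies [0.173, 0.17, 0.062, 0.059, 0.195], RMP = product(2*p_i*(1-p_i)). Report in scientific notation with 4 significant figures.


Computing RMP for 5 loci:
Locus 1: 2 * 0.173 * 0.827 = 0.286142
Locus 2: 2 * 0.17 * 0.83 = 0.2822
Locus 3: 2 * 0.062 * 0.938 = 0.116312
Locus 4: 2 * 0.059 * 0.941 = 0.111038
Locus 5: 2 * 0.195 * 0.805 = 0.31395
RMP = 3.274e-04

3.274e-04


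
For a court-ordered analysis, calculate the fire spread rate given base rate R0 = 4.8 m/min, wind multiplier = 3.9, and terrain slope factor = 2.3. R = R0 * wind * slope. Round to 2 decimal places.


Fire spread rate calculation:
R = R0 * wind_factor * slope_factor
= 4.8 * 3.9 * 2.3
= 18.72 * 2.3
= 43.06 m/min

43.06


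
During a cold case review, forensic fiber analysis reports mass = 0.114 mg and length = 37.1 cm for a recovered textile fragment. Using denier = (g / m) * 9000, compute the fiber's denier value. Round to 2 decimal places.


Denier calculation:
Mass in grams = 0.114 mg / 1000 = 0.000114 g
Length in meters = 37.1 cm / 100 = 0.371 m
Linear density = mass / length = 0.000114 / 0.371 = 0.00030728 g/m
Denier = (g/m) * 9000 = 0.00030728 * 9000 = 2.77

2.77


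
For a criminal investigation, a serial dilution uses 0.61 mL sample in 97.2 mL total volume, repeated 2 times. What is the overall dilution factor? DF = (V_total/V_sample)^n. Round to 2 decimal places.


Dilution factor calculation:
Single dilution = V_total / V_sample = 97.2 / 0.61 ≈ 159.344262
Number of dilutions = 2
Total DF = (97.2 / 0.61)^2 (full precision, rounded at the end) = 25390.59

25390.59


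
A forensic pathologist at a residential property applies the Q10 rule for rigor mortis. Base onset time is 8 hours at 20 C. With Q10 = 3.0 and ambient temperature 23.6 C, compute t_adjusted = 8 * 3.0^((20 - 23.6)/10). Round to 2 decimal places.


Rigor mortis time adjustment:
Exponent = (T_ref - T_actual) / 10 = (20 - 23.6) / 10 = -0.36
Q10 factor = 3.0^-0.36 = 0.67334
t_adjusted = 8 * 0.67334 = 5.39 hours

5.39


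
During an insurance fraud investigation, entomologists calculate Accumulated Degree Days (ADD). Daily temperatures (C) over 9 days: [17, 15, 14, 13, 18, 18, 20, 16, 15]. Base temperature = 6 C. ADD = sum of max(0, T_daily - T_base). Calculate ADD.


Computing ADD day by day:
Day 1: max(0, 17 - 6) = 11
Day 2: max(0, 15 - 6) = 9
Day 3: max(0, 14 - 6) = 8
Day 4: max(0, 13 - 6) = 7
Day 5: max(0, 18 - 6) = 12
Day 6: max(0, 18 - 6) = 12
Day 7: max(0, 20 - 6) = 14
Day 8: max(0, 16 - 6) = 10
Day 9: max(0, 15 - 6) = 9
Total ADD = 92

92
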